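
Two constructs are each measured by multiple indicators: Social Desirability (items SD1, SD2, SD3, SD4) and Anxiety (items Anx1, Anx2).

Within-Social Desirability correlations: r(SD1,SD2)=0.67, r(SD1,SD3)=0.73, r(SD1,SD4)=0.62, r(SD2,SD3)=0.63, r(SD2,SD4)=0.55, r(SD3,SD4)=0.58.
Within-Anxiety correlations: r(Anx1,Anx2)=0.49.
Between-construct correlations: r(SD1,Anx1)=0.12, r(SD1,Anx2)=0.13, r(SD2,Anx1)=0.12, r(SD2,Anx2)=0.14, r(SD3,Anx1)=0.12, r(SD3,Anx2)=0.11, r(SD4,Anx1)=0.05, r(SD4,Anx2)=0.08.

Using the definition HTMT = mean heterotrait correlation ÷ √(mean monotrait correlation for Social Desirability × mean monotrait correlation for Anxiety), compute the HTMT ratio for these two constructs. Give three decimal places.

Between-construct mean = 0.87/8 = 0.1088.
Mean within-SD = 3.78/6 = 0.6300; mean within-Anx = 0.49/1 = 0.4900.
Geometric mean = √(0.6300 × 0.4900) = 0.5556.
HTMT = 0.1088 / 0.5556 = 0.196.

0.196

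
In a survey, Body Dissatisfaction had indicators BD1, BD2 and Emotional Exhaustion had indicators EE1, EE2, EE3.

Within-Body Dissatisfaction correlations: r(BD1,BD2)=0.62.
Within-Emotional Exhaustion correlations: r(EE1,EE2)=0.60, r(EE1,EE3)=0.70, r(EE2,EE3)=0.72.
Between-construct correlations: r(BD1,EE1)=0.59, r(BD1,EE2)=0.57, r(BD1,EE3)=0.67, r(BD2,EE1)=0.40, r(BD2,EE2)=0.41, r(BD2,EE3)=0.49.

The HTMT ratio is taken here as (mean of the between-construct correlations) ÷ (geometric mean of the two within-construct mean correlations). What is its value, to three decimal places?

Mean between = 3.13/6 = 0.5217.
Mean within-BD = 0.62/1 = 0.6200; mean within-EE = 2.02/3 = 0.6733.
Geometric mean = √(0.6200 × 0.6733) = 0.6461.
HTMT = 0.5217 / 0.6461 = 0.807.

0.807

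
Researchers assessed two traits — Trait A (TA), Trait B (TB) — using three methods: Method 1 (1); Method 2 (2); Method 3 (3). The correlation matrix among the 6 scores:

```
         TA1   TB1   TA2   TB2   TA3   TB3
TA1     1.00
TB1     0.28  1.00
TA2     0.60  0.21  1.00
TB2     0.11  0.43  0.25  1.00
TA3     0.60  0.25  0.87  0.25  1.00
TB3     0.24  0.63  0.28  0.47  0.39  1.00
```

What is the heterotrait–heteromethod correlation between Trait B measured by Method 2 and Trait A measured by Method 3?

0.25

Different traits and methods: r(TB2, TA3) = 0.25.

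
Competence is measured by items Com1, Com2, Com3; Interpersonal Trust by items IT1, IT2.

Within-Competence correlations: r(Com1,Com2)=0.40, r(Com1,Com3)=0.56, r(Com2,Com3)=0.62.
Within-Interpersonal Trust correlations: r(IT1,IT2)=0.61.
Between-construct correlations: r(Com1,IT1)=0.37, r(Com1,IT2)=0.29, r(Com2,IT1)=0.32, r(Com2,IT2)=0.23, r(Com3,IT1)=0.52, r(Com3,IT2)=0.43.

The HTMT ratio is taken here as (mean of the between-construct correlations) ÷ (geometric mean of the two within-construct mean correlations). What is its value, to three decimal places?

0.635

Between-construct mean = 2.16/6 = 0.3600.
Mean within-Com = 1.58/3 = 0.5267; mean within-IT = 0.61/1 = 0.6100.
Geometric mean = √(0.5267 × 0.6100) = 0.5668.
HTMT = 0.3600 / 0.5668 = 0.635.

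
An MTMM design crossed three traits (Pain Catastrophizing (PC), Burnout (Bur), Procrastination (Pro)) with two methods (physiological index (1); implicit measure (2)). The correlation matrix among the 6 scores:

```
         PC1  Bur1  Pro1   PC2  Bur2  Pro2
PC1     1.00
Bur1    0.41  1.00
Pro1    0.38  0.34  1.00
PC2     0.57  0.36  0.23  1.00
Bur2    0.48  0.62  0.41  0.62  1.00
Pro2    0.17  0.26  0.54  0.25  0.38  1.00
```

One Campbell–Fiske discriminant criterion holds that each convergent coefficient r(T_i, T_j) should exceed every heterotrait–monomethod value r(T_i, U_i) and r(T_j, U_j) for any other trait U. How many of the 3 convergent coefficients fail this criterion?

Each convergent coefficient versus the relevant comparison correlations:
PC (methods 1·2): 0.57 vs {0.41, 0.62, 0.38, 0.25} → fail.
Bur (methods 1·2): 0.62 vs {0.41, 0.62, 0.34, 0.38} → fail.
Pro (methods 1·2): 0.54 vs {0.38, 0.25, 0.34, 0.38} → pass.
2 of 3 fail.

2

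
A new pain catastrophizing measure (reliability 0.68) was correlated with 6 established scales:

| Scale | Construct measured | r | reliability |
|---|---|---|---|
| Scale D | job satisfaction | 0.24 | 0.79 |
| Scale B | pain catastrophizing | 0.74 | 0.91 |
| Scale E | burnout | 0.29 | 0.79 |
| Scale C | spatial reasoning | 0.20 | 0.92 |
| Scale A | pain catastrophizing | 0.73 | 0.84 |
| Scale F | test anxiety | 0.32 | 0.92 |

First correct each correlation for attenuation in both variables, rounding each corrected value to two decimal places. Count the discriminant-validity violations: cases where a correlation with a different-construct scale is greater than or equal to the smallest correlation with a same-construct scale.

Disattenuated r (r / √(r_scale · r_new)):
  Scale D (disc): 0.24 / √(0.79·0.68) = 0.33
  Scale B (conv): 0.74 / √(0.91·0.68) = 0.94
  Scale E (disc): 0.29 / √(0.79·0.68) = 0.40
  Scale C (disc): 0.20 / √(0.92·0.68) = 0.25
  Scale A (conv): 0.73 / √(0.84·0.68) = 0.97
  Scale F (disc): 0.32 / √(0.92·0.68) = 0.40
Smallest convergent = 0.94. Discriminant values: 0.33, 0.40, 0.25, 0.40; count ≥ 0.94 → 0.

0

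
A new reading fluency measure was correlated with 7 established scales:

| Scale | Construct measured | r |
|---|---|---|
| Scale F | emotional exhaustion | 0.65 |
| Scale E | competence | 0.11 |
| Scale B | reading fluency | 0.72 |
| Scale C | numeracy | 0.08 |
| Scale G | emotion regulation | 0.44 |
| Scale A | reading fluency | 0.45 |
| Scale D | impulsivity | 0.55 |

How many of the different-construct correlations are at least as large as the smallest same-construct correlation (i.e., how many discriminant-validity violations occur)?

Convergent (same construct = reading fluency): Scale B, Scale A.
Smallest convergent = 0.45. Discriminant values: 0.65, 0.11, 0.08, 0.44, 0.55; count ≥ 0.45 → 2.

2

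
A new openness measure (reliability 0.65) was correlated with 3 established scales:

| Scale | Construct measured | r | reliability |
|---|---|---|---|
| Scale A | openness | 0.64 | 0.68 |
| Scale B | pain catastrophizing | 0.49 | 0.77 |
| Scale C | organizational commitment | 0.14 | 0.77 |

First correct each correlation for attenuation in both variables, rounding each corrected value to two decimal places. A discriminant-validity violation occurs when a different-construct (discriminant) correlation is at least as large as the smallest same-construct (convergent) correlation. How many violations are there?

0

Disattenuated r (r / √(r_scale · r_new)):
  Scale A (conv): 0.64 / √(0.68·0.65) = 0.96
  Scale B (disc): 0.49 / √(0.77·0.65) = 0.69
  Scale C (disc): 0.14 / √(0.77·0.65) = 0.20
Smallest convergent = 0.96. Discriminant values: 0.69, 0.20; count ≥ 0.96 → 0.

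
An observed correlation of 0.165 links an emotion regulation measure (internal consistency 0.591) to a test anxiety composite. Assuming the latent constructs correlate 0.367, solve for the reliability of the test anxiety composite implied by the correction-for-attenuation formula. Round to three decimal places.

r_true = r_obs / √(r_xx · r_yy) ⇒ 0.367 = 0.165 / √(0.591 · r_yy).
√(0.591 · r_yy) = 0.165 / 0.367 = 0.4496; 0.591 · r_yy = 0.2021; r_yy = 0.2021 / 0.591 ≈ 0.342.

0.342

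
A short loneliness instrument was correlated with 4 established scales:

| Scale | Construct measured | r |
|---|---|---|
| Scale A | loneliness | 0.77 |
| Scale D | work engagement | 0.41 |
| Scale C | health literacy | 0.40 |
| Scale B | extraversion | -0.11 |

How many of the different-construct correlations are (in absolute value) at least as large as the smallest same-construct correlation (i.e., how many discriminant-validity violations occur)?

Convergent (same construct = loneliness): Scale A.
Smallest convergent = 0.77. Discriminant |r|: 0.41, 0.40, 0.11; count ≥ 0.77 → 0.

0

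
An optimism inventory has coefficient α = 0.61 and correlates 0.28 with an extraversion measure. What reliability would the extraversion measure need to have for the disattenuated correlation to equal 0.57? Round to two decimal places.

0.40

r_true = r_obs / √(r_xx · r_yy) ⇒ 0.57 = 0.28 / √(0.61 · r_yy).
√(0.61 · r_yy) = 0.28 / 0.57 = 0.4912; 0.61 · r_yy = 0.2413; r_yy = 0.2413 / 0.61 ≈ 0.40.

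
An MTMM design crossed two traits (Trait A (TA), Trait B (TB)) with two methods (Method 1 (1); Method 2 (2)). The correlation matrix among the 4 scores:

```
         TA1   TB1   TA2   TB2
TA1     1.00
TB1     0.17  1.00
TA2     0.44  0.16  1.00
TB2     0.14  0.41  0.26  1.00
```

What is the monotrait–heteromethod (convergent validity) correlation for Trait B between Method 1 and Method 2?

Same trait (TB), different methods: r(TB1, TB2) = 0.41.

0.41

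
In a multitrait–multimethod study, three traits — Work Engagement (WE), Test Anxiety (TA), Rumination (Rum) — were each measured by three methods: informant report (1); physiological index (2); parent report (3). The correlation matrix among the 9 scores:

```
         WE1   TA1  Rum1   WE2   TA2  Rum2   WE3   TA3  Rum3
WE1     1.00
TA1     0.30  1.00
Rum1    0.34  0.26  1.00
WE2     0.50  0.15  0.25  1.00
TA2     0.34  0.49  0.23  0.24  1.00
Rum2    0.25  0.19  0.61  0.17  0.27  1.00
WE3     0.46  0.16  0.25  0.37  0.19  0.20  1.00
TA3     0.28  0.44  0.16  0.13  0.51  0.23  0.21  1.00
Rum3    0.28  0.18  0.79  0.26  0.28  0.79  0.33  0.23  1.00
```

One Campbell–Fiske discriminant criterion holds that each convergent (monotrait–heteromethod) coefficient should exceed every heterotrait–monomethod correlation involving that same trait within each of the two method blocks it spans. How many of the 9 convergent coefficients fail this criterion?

Checking each validity diagonal entry against its comparison values:
WE (methods 1·2): 0.50 vs {0.30, 0.24, 0.34, 0.17} → pass.
WE (methods 1·3): 0.46 vs {0.30, 0.21, 0.34, 0.33} → pass.
WE (methods 2·3): 0.37 vs {0.24, 0.21, 0.17, 0.33} → pass.
TA (methods 1·2): 0.49 vs {0.30, 0.24, 0.26, 0.27} → pass.
TA (methods 1·3): 0.44 vs {0.30, 0.21, 0.26, 0.23} → pass.
TA (methods 2·3): 0.51 vs {0.24, 0.21, 0.27, 0.23} → pass.
Rum (methods 1·2): 0.61 vs {0.34, 0.17, 0.26, 0.27} → pass.
Rum (methods 1·3): 0.79 vs {0.34, 0.33, 0.26, 0.23} → pass.
Rum (methods 2·3): 0.79 vs {0.17, 0.33, 0.27, 0.23} → pass.
0 of 9 fail.

0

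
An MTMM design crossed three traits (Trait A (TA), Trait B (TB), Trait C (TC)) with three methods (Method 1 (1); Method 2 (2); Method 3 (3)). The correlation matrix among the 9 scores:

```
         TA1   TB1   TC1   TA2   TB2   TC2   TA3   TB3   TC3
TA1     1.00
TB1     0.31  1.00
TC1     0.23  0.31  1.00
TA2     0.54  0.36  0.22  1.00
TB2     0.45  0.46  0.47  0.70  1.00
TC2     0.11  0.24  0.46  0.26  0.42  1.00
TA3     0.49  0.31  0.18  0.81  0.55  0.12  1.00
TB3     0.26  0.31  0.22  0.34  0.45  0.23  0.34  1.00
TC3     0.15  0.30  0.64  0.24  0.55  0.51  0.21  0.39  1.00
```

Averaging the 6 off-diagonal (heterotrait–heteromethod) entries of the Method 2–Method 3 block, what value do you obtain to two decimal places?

0.34

HTHM values (method 2 × method 3): 0.34, 0.24, 0.55, 0.55, 0.12, 0.23; mean = 2.03/6 = 0.34.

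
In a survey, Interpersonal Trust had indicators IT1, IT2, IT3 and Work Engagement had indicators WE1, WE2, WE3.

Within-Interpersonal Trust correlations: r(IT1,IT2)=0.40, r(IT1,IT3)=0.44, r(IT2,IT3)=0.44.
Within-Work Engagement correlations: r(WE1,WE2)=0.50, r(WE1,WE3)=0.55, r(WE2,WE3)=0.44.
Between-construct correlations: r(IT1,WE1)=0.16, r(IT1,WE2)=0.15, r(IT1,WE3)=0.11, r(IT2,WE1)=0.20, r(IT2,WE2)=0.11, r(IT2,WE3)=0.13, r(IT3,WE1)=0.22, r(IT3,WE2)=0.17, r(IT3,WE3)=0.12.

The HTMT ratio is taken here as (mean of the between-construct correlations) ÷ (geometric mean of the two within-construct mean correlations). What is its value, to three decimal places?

Between-construct mean = 1.37/9 = 0.1522.
Mean within-IT = 1.28/3 = 0.4267; mean within-WE = 1.49/3 = 0.4967.
Geometric mean = √(0.4267 × 0.4967) = 0.4604.
HTMT = 0.1522 / 0.4604 = 0.331.

0.331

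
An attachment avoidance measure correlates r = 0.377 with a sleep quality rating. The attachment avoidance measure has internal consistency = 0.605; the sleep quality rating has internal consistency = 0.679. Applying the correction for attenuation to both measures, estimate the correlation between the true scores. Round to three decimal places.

r_true = r_obs / √(r_xx · r_yy) = 0.377 / √(0.605 × 0.679) = 0.377 / √0.410795 = 0.377 / 0.6409 ≈ 0.588.

0.588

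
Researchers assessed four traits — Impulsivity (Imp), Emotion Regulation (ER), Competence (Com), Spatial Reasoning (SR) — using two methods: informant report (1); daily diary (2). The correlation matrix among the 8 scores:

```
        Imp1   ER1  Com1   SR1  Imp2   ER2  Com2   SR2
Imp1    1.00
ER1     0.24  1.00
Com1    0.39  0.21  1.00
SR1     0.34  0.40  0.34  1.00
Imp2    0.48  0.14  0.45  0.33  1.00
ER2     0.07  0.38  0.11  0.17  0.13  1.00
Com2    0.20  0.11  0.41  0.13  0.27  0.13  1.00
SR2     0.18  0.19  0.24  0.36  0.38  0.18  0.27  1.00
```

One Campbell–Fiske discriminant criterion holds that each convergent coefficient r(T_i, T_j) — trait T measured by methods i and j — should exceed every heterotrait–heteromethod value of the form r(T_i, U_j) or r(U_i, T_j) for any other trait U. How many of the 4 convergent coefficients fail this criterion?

Each convergent coefficient versus the relevant comparison correlations:
Imp (methods 1·2): 0.48 vs {0.07, 0.14, 0.20, 0.45, 0.18, 0.33} → pass.
ER (methods 1·2): 0.38 vs {0.14, 0.07, 0.11, 0.11, 0.19, 0.17} → pass.
Com (methods 1·2): 0.41 vs {0.45, 0.20, 0.11, 0.11, 0.24, 0.13} → fail.
SR (methods 1·2): 0.36 vs {0.33, 0.18, 0.17, 0.19, 0.13, 0.24} → pass.
1 of 4 fail.

1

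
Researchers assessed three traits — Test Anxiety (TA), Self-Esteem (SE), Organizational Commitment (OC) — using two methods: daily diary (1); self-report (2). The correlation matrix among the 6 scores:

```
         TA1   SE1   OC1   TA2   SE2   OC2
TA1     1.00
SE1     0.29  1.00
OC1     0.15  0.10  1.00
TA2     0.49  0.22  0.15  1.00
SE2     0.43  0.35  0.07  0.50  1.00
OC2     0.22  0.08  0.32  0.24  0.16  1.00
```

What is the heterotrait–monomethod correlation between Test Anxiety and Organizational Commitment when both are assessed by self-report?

0.24

Different traits, same method: r(TA2, OC2) = 0.24.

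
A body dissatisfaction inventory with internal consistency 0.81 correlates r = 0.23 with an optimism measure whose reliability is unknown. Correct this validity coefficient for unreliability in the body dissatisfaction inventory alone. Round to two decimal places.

0.26

Single correction: r_c = r_obs / √r_xx = 0.23 / √0.81 = 0.23 / 0.9000 ≈ 0.26.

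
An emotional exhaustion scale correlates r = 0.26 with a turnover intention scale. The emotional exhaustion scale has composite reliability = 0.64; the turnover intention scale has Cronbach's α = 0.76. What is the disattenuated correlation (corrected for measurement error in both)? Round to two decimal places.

0.37

r_true = r_obs / √(r_xx · r_yy) = 0.26 / √(0.64 × 0.76) = 0.26 / √0.4864 = 0.26 / 0.6974 ≈ 0.37.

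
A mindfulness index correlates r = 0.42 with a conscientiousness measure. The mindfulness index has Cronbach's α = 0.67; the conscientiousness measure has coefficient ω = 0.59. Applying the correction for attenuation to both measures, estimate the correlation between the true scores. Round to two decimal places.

0.67

r_true = r_obs / √(r_xx · r_yy) = 0.42 / √(0.67 × 0.59) = 0.42 / √0.3953 = 0.42 / 0.6287 ≈ 0.67.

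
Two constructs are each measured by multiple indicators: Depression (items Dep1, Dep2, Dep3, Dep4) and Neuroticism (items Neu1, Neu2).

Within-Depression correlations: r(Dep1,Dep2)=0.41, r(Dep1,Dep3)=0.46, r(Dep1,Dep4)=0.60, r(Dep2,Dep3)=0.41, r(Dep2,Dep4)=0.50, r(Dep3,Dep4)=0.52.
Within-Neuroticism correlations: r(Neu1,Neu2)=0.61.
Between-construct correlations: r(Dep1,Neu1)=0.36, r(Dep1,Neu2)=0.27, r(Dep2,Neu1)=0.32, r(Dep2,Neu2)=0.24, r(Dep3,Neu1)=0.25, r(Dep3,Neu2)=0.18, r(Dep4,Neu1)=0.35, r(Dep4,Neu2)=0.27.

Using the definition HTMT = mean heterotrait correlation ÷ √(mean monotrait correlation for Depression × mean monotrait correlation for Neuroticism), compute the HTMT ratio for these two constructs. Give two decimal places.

Mean heterotrait r = 2.24/8 = 0.2800.
Mean within-Dep = 2.90/6 = 0.4833; mean within-Neu = 0.61/1 = 0.6100.
Geometric mean = √(0.4833 × 0.6100) = 0.5430.
HTMT = 0.2800 / 0.5430 = 0.52.

0.52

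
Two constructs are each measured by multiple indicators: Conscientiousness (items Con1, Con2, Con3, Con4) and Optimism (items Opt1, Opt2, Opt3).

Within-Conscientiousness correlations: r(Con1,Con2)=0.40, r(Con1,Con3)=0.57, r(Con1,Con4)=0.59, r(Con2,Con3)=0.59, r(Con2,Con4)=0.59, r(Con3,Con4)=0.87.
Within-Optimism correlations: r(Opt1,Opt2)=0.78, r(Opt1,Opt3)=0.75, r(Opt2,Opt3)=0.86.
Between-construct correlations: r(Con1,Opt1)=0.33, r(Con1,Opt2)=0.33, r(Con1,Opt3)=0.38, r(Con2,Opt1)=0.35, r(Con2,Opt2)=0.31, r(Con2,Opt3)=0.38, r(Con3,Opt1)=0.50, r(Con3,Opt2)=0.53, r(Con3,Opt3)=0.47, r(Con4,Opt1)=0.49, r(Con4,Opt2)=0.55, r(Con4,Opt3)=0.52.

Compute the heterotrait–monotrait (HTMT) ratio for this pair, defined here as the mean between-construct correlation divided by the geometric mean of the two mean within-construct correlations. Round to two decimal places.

Mean heterotrait r = 5.14/12 = 0.4283.
Mean within-Con = 3.61/6 = 0.6017; mean within-Opt = 2.39/3 = 0.7967.
Geometric mean = √(0.6017 × 0.7967) = 0.6924.
HTMT = 0.4283 / 0.6924 = 0.62.

0.62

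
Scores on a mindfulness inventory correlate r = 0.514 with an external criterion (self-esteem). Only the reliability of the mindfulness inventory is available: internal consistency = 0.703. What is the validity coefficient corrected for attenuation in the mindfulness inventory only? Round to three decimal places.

0.613

Single correction: r_c = r_obs / √r_xx = 0.514 / √0.703 = 0.514 / 0.8385 ≈ 0.613.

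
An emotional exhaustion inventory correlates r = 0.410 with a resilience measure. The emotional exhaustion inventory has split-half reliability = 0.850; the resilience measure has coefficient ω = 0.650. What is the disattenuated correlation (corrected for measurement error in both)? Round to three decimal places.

r_true = r_obs / √(r_xx · r_yy) = 0.410 / √(0.850 × 0.650) = 0.410 / √0.552500 = 0.410 / 0.7433 ≈ 0.552.

0.552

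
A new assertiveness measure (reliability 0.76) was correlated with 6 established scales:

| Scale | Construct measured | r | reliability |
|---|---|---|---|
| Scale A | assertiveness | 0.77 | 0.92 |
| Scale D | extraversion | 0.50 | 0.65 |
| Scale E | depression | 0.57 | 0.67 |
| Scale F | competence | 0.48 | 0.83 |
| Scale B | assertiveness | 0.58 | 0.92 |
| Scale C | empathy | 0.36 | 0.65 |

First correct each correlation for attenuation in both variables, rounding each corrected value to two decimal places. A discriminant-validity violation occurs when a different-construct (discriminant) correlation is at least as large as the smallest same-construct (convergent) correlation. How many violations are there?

Disattenuated r (r / √(r_scale · r_new)):
  Scale A (conv): 0.77 / √(0.92·0.76) = 0.92
  Scale D (disc): 0.50 / √(0.65·0.76) = 0.71
  Scale E (disc): 0.57 / √(0.67·0.76) = 0.80
  Scale F (disc): 0.48 / √(0.83·0.76) = 0.60
  Scale B (conv): 0.58 / √(0.92·0.76) = 0.69
  Scale C (disc): 0.36 / √(0.65·0.76) = 0.51
Smallest convergent = 0.69. Discriminant values: 0.71, 0.80, 0.60, 0.51; count ≥ 0.69 → 2.

2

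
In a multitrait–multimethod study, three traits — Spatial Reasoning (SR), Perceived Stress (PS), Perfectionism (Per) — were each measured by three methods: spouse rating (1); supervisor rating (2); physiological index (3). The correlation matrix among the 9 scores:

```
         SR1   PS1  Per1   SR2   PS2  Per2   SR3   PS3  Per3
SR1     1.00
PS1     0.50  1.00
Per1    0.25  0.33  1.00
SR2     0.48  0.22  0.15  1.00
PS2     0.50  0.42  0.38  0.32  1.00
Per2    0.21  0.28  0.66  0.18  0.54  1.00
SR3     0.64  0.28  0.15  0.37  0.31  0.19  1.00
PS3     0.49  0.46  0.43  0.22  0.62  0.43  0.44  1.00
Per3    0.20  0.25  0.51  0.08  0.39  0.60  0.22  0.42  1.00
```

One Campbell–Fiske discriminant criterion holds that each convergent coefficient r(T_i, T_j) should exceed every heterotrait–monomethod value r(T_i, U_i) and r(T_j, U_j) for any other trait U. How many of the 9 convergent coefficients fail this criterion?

4

Each convergent coefficient versus the relevant comparison correlations:
SR (methods 1·2): 0.48 vs {0.50, 0.32, 0.25, 0.18} → fail.
SR (methods 1·3): 0.64 vs {0.50, 0.44, 0.25, 0.22} → pass.
SR (methods 2·3): 0.37 vs {0.32, 0.44, 0.18, 0.22} → fail.
PS (methods 1·2): 0.42 vs {0.50, 0.32, 0.33, 0.54} → fail.
PS (methods 1·3): 0.46 vs {0.50, 0.44, 0.33, 0.42} → fail.
PS (methods 2·3): 0.62 vs {0.32, 0.44, 0.54, 0.42} → pass.
Per (methods 1·2): 0.66 vs {0.25, 0.18, 0.33, 0.54} → pass.
Per (methods 1·3): 0.51 vs {0.25, 0.22, 0.33, 0.42} → pass.
Per (methods 2·3): 0.60 vs {0.18, 0.22, 0.54, 0.42} → pass.
4 of 9 fail.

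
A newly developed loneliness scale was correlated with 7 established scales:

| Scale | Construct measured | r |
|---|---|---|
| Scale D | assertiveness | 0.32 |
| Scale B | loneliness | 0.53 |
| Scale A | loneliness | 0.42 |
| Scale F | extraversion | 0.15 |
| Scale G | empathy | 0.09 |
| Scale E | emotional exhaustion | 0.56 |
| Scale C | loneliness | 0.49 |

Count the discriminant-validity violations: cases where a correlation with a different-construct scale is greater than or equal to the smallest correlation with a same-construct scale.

Convergent (same construct = loneliness): Scale B, Scale A, Scale C.
Smallest convergent = 0.42. Discriminant values: 0.32, 0.15, 0.09, 0.56; count ≥ 0.42 → 1.

1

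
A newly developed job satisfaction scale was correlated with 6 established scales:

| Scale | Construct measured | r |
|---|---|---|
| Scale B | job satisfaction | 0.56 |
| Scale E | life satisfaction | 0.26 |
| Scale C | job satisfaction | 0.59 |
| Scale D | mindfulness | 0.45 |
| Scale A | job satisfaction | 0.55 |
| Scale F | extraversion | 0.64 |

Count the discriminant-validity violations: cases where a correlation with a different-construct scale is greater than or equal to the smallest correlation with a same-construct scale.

1

Convergent (same construct = job satisfaction): Scale B, Scale C, Scale A.
Smallest convergent = 0.55. Discriminant values: 0.26, 0.45, 0.64; count ≥ 0.55 → 1.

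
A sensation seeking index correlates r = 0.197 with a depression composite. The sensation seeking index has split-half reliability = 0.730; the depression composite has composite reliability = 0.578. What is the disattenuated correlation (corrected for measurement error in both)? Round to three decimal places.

r_true = r_obs / √(r_xx · r_yy) = 0.197 / √(0.730 × 0.578) = 0.197 / √0.421940 = 0.197 / 0.6496 ≈ 0.303.

0.303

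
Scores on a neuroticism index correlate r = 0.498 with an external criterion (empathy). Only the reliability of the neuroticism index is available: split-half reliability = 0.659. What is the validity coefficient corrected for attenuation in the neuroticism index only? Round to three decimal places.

0.613

Single correction: r_c = r_obs / √r_xx = 0.498 / √0.659 = 0.498 / 0.8118 ≈ 0.613.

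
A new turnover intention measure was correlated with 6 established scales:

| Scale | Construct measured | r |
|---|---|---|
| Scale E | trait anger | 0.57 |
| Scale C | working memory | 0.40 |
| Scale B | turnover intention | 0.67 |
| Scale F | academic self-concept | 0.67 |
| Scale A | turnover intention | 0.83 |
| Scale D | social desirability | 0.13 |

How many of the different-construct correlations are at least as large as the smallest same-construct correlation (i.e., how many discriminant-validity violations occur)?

1

Convergent (same construct = turnover intention): Scale B, Scale A.
Smallest convergent = 0.67. Discriminant values: 0.57, 0.40, 0.67, 0.13; count ≥ 0.67 → 1.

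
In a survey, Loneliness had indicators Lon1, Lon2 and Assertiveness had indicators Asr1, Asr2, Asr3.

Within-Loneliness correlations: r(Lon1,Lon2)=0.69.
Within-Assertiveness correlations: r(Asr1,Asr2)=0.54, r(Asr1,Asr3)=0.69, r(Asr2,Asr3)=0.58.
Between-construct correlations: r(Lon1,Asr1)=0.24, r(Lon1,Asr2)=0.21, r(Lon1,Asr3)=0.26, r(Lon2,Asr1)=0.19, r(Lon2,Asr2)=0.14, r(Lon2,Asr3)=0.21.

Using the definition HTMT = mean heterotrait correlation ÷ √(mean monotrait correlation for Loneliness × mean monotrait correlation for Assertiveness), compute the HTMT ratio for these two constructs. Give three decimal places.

0.323

Between-construct mean = 1.25/6 = 0.2083.
Mean within-Lon = 0.69/1 = 0.6900; mean within-Asr = 1.81/3 = 0.6033.
Geometric mean = √(0.6900 × 0.6033) = 0.6452.
HTMT = 0.2083 / 0.6452 = 0.323.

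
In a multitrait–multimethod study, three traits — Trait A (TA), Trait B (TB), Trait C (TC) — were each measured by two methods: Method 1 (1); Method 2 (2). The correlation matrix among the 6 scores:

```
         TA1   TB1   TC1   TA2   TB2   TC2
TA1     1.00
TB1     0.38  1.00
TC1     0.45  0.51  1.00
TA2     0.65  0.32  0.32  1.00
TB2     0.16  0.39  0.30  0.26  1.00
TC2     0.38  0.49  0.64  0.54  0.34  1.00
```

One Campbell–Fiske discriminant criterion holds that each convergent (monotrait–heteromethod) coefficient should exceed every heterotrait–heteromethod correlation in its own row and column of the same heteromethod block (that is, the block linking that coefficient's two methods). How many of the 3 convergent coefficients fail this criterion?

1

Convergent coefficients and their comparison sets:
TA (methods 1·2): 0.65 vs {0.16, 0.32, 0.38, 0.32} → pass.
TB (methods 1·2): 0.39 vs {0.32, 0.16, 0.49, 0.30} → fail.
TC (methods 1·2): 0.64 vs {0.32, 0.38, 0.30, 0.49} → pass.
1 of 3 fail.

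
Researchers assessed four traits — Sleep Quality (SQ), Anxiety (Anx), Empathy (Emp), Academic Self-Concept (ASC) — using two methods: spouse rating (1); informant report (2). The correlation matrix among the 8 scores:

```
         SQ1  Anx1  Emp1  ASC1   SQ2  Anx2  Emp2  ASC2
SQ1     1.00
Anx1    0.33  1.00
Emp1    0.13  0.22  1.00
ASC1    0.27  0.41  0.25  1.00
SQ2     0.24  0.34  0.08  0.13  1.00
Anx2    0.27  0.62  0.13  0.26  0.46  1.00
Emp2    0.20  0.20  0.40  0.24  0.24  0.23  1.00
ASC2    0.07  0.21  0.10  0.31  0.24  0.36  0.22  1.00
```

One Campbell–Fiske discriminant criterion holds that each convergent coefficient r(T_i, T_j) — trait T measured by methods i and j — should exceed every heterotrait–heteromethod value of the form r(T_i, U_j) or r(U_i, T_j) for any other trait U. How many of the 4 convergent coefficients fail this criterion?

Each convergent coefficient versus the relevant comparison correlations:
SQ (methods 1·2): 0.24 vs {0.27, 0.34, 0.20, 0.08, 0.07, 0.13} → fail.
Anx (methods 1·2): 0.62 vs {0.34, 0.27, 0.20, 0.13, 0.21, 0.26} → pass.
Emp (methods 1·2): 0.40 vs {0.08, 0.20, 0.13, 0.20, 0.10, 0.24} → pass.
ASC (methods 1·2): 0.31 vs {0.13, 0.07, 0.26, 0.21, 0.24, 0.10} → pass.
1 of 4 fail.

1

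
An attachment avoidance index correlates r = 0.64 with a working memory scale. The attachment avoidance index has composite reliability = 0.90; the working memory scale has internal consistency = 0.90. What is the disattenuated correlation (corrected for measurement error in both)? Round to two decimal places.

r_true = r_obs / √(r_xx · r_yy) = 0.64 / √(0.90 × 0.90) = 0.64 / √0.8100 = 0.64 / 0.9000 ≈ 0.71.

0.71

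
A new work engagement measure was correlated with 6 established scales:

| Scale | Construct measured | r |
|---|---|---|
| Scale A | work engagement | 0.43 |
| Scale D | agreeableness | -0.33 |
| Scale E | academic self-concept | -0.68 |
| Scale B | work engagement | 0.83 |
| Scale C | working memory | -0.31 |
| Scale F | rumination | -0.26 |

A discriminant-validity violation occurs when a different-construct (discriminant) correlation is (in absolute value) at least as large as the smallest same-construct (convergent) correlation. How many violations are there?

1

Convergent (same construct = work engagement): Scale A, Scale B.
Smallest convergent = 0.43. Discriminant |r|: 0.33, 0.68, 0.31, 0.26; count ≥ 0.43 → 1.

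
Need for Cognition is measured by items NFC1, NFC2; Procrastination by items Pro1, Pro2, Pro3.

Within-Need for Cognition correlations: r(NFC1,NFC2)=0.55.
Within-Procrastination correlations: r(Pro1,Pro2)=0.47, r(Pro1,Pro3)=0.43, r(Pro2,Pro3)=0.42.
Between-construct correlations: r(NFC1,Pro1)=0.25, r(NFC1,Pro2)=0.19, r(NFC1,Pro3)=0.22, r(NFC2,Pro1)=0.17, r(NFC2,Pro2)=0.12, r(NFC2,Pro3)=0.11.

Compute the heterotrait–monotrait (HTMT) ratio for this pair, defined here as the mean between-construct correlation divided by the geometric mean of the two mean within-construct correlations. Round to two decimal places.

0.36

Mean between = 1.06/6 = 0.1767.
Mean within-NFC = 0.55/1 = 0.5500; mean within-Pro = 1.32/3 = 0.4400.
Geometric mean = √(0.5500 × 0.4400) = 0.4919.
HTMT = 0.1767 / 0.4919 = 0.36.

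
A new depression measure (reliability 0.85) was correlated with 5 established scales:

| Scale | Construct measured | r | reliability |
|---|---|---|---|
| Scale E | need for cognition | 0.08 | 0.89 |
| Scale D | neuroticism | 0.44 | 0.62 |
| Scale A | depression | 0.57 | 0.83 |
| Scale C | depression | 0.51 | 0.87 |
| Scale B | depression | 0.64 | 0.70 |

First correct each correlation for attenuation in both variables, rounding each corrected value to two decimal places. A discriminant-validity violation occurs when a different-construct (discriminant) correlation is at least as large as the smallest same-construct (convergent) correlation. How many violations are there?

1

Disattenuated r (r / √(r_scale · r_new)):
  Scale E (disc): 0.08 / √(0.89·0.85) = 0.09
  Scale D (disc): 0.44 / √(0.62·0.85) = 0.61
  Scale A (conv): 0.57 / √(0.83·0.85) = 0.68
  Scale C (conv): 0.51 / √(0.87·0.85) = 0.59
  Scale B (conv): 0.64 / √(0.70·0.85) = 0.83
Smallest convergent = 0.59. Discriminant values: 0.09, 0.61; count ≥ 0.59 → 1.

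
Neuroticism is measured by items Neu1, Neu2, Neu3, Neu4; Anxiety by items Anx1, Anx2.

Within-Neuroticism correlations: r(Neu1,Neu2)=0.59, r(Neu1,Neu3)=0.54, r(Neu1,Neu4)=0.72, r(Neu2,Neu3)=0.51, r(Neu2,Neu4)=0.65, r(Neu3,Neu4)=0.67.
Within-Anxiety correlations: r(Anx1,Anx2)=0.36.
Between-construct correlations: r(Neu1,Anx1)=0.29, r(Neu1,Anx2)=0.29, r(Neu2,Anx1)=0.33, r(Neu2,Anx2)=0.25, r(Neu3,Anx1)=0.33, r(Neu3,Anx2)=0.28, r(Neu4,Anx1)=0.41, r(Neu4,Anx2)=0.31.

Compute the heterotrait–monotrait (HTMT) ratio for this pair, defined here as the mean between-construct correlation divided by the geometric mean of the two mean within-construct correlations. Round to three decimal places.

0.662

Mean heterotrait r = 2.49/8 = 0.3113.
Mean within-Neu = 3.68/6 = 0.6133; mean within-Anx = 0.36/1 = 0.3600.
Geometric mean = √(0.6133 × 0.3600) = 0.4699.
HTMT = 0.3113 / 0.4699 = 0.662.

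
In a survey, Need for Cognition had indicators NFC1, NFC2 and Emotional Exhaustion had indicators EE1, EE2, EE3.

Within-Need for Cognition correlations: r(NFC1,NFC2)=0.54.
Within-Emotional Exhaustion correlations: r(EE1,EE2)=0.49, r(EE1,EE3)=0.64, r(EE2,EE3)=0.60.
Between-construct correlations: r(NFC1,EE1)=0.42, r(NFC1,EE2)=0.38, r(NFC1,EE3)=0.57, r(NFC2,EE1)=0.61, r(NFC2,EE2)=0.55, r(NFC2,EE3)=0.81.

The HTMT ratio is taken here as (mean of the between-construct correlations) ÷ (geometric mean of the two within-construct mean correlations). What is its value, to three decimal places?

Between-construct mean = 3.34/6 = 0.5567.
Mean within-NFC = 0.54/1 = 0.5400; mean within-EE = 1.73/3 = 0.5767.
Geometric mean = √(0.5400 × 0.5767) = 0.5580.
HTMT = 0.5567 / 0.5580 = 0.998.

0.998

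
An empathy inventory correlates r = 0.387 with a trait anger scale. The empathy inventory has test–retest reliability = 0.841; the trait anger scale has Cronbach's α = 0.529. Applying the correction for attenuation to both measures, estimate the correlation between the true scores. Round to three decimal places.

0.580

r_true = r_obs / √(r_xx · r_yy) = 0.387 / √(0.841 × 0.529) = 0.387 / √0.444889 = 0.387 / 0.6670 ≈ 0.580.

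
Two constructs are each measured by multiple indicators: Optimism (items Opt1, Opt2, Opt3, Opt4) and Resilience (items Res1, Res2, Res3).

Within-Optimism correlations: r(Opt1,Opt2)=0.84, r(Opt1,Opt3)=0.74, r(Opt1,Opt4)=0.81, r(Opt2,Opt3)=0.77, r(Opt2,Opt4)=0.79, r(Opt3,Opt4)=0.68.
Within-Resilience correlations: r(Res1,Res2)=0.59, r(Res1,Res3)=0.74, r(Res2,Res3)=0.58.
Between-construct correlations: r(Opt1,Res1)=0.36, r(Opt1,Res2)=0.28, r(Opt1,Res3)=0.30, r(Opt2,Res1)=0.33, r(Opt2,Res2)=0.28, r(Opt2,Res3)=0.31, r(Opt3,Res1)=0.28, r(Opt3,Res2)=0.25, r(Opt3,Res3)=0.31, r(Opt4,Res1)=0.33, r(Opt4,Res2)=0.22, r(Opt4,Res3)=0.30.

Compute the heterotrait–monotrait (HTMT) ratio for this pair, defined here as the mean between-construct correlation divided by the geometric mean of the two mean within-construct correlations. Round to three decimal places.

Between-construct mean = 3.55/12 = 0.2958.
Mean within-Opt = 4.63/6 = 0.7717; mean within-Res = 1.91/3 = 0.6367.
Geometric mean = √(0.7717 × 0.6367) = 0.7010.
HTMT = 0.2958 / 0.7010 = 0.422.

0.422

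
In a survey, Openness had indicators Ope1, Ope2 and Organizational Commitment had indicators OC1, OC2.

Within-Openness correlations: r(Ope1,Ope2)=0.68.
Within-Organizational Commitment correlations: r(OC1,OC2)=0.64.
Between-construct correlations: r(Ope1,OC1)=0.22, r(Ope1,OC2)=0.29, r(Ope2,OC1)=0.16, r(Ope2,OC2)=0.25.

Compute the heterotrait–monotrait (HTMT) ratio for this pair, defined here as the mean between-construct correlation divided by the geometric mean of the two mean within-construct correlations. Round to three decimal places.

Between-construct mean = 0.92/4 = 0.2300.
Mean within-Ope = 0.68/1 = 0.6800; mean within-OC = 0.64/1 = 0.6400.
Geometric mean = √(0.6800 × 0.6400) = 0.6597.
HTMT = 0.2300 / 0.6597 = 0.349.

0.349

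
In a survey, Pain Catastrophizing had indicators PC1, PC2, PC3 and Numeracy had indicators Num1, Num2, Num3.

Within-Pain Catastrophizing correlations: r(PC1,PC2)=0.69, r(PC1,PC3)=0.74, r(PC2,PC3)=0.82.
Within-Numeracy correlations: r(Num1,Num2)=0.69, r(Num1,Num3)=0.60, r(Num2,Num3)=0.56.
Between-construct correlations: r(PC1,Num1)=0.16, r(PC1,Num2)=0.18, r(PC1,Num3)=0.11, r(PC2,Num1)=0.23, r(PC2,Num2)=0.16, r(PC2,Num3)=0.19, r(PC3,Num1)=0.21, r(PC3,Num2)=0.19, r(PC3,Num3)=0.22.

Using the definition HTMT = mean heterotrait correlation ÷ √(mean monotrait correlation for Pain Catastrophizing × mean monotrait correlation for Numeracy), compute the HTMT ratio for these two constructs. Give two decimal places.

0.27

Mean between = 1.65/9 = 0.1833.
Mean within-PC = 2.25/3 = 0.7500; mean within-Num = 1.85/3 = 0.6167.
Geometric mean = √(0.7500 × 0.6167) = 0.6801.
HTMT = 0.1833 / 0.6801 = 0.27.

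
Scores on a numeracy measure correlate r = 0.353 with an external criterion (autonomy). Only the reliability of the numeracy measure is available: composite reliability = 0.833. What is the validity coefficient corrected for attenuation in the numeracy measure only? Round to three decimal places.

Single correction: r_c = r_obs / √r_xx = 0.353 / √0.833 = 0.353 / 0.9127 ≈ 0.387.

0.387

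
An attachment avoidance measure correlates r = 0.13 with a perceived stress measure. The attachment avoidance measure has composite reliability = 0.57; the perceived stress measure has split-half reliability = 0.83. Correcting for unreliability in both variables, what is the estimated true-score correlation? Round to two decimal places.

r_true = r_obs / √(r_xx · r_yy) = 0.13 / √(0.57 × 0.83) = 0.13 / √0.4731 = 0.13 / 0.6878 ≈ 0.19.

0.19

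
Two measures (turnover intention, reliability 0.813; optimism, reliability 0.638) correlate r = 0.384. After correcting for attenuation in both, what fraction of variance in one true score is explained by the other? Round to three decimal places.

Disattenuated r = 0.384 / √(0.813 × 0.638) = 0.384 / 0.7202 = 0.5332.
Shared true-score variance = 0.5332² = 0.2843 ≈ 0.284.

0.284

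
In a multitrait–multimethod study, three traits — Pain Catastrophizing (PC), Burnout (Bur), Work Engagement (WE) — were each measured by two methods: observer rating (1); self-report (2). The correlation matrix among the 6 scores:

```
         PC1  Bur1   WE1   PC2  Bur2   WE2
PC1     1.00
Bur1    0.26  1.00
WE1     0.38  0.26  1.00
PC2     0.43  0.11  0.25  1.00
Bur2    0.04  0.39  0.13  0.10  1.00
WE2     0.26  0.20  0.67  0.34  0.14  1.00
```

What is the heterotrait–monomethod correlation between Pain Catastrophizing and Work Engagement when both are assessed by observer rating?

Different traits, same method: r(PC1, WE1) = 0.38.

0.38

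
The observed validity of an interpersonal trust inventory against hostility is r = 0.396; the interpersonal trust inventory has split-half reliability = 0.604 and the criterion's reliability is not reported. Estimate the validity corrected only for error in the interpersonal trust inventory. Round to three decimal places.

Single correction: r_c = r_obs / √r_xx = 0.396 / √0.604 = 0.396 / 0.7772 ≈ 0.510.

0.510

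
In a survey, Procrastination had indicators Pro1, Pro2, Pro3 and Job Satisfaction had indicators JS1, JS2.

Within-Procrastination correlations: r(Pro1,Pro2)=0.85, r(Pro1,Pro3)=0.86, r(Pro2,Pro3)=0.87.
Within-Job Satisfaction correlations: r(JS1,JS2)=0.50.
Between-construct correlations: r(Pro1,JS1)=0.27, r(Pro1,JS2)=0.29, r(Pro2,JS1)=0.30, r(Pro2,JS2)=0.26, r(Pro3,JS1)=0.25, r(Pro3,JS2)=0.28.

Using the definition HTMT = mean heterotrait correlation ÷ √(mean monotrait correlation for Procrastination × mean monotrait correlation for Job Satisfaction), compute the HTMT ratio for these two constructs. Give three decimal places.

0.419

Mean between = 1.65/6 = 0.2750.
Mean within-Pro = 2.58/3 = 0.8600; mean within-JS = 0.50/1 = 0.5000.
Geometric mean = √(0.8600 × 0.5000) = 0.6557.
HTMT = 0.2750 / 0.6557 = 0.419.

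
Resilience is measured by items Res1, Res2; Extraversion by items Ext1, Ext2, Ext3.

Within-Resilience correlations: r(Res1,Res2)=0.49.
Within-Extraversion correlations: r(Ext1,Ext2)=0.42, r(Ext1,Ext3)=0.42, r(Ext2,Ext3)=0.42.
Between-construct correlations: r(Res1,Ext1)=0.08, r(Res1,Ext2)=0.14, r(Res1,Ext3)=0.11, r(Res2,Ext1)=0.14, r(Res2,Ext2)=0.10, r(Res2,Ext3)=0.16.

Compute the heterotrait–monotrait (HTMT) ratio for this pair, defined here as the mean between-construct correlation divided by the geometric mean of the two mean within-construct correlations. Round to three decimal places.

Between-construct mean = 0.73/6 = 0.1217.
Mean within-Res = 0.49/1 = 0.4900; mean within-Ext = 1.26/3 = 0.4200.
Geometric mean = √(0.4900 × 0.4200) = 0.4537.
HTMT = 0.1217 / 0.4537 = 0.268.

0.268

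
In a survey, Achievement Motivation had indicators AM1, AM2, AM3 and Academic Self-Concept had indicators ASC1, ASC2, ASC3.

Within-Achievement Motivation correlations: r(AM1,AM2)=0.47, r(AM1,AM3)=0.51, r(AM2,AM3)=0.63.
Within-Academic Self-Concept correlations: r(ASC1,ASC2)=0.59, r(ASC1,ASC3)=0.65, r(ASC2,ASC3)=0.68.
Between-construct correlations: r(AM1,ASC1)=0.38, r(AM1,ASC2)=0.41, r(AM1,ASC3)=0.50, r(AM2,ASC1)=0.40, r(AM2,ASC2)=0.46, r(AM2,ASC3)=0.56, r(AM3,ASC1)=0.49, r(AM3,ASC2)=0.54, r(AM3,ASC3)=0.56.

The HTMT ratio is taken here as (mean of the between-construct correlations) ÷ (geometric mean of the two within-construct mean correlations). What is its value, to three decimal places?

0.815

Mean heterotrait r = 4.30/9 = 0.4778.
Mean within-AM = 1.61/3 = 0.5367; mean within-ASC = 1.92/3 = 0.6400.
Geometric mean = √(0.5367 × 0.6400) = 0.5861.
HTMT = 0.4778 / 0.5861 = 0.815.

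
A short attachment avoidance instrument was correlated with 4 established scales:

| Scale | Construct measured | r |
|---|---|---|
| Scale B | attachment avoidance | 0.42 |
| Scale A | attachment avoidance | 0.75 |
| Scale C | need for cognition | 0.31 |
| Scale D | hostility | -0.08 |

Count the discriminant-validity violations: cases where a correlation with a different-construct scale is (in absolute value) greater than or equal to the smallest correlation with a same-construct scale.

Convergent (same construct = attachment avoidance): Scale B, Scale A.
Smallest convergent = 0.42. Discriminant |r|: 0.31, 0.08; count ≥ 0.42 → 0.

0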